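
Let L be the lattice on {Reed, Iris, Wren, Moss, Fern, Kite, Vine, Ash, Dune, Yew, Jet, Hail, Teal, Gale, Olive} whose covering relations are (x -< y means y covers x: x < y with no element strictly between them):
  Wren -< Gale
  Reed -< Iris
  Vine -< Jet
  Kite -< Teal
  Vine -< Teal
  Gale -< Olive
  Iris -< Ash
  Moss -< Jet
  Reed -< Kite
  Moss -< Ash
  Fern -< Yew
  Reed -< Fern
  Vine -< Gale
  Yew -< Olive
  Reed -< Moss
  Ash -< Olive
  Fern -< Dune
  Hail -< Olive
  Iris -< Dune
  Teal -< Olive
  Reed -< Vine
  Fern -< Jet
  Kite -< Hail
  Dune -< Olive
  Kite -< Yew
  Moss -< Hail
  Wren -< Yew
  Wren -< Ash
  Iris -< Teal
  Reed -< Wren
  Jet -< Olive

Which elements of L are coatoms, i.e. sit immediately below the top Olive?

Ash, Dune, Gale, Hail, Jet, Teal, Yew

The coatoms are exactly the elements covered by Olive: Ash, Dune, Gale, Hail, Jet, Teal, Yew.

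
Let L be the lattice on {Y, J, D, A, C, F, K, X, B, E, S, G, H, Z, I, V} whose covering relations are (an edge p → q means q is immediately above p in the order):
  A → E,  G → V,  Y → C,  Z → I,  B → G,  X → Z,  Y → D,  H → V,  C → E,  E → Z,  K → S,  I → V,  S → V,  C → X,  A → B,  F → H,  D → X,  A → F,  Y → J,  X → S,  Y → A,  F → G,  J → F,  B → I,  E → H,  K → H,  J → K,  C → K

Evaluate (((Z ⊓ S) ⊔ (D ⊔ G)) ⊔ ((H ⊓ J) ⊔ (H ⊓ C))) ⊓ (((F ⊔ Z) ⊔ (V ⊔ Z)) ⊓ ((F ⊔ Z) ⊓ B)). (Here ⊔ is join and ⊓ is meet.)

Z ∧ S = X
D ∨ G = V
X ∨ V = V
H ∧ J = J
H ∧ C = C
J ∨ C = K
V ∨ K = V
F ∨ Z = V
V ∨ Z = V
V ∨ V = V
F ∨ Z = V
V ∧ B = B
V ∧ B = B
V ∧ B = B

B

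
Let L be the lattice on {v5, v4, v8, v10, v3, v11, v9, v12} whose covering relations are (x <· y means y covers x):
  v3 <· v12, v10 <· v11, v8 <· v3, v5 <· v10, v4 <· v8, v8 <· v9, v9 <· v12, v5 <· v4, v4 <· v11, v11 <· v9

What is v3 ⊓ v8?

Common lower bounds of {v3, v8}: v4, v5, v8.
The greatest among these is v8.

v8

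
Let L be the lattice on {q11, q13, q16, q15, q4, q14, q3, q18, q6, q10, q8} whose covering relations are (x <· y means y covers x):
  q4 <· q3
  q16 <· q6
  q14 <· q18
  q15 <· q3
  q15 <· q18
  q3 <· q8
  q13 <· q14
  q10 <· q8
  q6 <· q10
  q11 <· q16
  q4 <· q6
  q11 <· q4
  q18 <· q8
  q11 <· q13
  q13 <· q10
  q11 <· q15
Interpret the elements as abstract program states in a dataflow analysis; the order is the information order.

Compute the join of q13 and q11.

q13

Common upper bounds of {q13, q11}: q10, q13, q14, q18, q8.
The least among these is q13.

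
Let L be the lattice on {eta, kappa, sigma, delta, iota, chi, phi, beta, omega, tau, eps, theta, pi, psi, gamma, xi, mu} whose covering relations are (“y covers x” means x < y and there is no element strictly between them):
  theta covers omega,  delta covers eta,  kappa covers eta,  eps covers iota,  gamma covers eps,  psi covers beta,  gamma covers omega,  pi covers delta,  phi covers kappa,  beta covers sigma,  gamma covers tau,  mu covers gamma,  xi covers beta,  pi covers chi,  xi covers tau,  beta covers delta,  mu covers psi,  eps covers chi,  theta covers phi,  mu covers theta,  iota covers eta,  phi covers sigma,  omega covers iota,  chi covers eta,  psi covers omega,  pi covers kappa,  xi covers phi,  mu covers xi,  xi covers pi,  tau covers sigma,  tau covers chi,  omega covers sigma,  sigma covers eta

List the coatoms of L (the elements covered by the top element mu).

gamma, psi, theta, xi

The coatoms are exactly the elements covered by mu: gamma, psi, theta, xi.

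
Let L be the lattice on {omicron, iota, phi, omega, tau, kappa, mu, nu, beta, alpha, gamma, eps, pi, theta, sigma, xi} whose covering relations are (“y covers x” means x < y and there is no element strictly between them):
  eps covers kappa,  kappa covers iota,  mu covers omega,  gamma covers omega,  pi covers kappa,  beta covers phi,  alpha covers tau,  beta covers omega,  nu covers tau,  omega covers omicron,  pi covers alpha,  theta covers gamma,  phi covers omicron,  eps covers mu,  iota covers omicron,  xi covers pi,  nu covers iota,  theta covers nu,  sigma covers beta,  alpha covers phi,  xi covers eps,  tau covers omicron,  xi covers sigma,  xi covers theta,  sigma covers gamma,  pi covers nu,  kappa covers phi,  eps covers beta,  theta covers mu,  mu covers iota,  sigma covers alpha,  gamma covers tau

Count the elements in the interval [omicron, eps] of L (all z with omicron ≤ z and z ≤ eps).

The interval [omicron, eps] = {beta, eps, iota, kappa, mu, omega, omicron, phi}, which has 8 elements.

8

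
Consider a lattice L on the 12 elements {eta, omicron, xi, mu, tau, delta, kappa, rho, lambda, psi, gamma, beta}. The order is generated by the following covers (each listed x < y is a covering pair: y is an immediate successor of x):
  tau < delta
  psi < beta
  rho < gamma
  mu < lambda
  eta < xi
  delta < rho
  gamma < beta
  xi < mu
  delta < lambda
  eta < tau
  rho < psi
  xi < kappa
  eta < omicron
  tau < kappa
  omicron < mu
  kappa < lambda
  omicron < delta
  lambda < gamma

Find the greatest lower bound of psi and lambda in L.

delta

Common lower bounds of {psi, lambda}: delta, eta, omicron, tau.
The greatest among these is delta.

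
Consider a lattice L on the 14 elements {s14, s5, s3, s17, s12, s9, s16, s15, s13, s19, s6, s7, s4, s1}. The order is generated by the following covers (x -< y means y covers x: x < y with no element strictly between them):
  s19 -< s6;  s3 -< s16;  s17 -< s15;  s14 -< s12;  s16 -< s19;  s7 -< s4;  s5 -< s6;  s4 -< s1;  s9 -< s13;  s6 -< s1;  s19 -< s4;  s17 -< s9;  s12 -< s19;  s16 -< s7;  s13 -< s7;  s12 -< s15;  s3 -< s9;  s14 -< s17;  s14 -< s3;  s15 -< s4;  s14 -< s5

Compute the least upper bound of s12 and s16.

s19

Common upper bounds of {s12, s16}: s1, s19, s4, s6.
The least among these is s19.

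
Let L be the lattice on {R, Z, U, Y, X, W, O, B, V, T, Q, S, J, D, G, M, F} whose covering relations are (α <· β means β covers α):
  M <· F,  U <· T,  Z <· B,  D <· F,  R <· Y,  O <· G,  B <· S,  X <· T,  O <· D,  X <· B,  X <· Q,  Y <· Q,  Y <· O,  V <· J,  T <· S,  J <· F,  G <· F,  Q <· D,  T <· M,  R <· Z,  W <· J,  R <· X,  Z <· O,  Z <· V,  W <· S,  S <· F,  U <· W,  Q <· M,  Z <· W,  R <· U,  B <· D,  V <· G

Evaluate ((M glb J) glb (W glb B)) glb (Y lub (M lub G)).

R

M ∧ J = U
W ∧ B = Z
U ∧ Z = R
M ∨ G = F
Y ∨ F = F
R ∧ F = R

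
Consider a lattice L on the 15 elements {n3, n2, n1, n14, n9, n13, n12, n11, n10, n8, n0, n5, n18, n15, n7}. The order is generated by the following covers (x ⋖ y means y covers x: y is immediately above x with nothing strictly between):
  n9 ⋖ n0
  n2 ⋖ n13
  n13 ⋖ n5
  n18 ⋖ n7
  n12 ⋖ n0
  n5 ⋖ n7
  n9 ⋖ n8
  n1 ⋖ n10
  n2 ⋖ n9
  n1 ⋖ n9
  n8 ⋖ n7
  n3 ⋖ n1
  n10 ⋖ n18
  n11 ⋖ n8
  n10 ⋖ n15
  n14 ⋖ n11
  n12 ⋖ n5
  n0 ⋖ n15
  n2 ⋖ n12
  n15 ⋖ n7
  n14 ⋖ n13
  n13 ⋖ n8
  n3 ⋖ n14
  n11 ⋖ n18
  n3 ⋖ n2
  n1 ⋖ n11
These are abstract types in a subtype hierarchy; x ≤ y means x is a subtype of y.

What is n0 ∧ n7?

Common lower bounds of {n0, n7}: n0, n1, n12, n2, n3, n9.
The greatest among these is n0.

n0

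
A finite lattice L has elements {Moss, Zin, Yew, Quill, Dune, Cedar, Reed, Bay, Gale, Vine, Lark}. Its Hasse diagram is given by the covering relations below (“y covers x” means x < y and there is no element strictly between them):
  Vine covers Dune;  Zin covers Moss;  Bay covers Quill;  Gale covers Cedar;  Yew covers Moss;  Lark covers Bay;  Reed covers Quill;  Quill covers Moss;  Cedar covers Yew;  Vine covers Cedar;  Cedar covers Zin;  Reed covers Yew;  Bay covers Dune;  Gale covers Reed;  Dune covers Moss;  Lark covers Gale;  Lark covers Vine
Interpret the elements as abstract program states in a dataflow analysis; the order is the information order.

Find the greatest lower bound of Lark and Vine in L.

Common lower bounds of {Lark, Vine}: Cedar, Dune, Moss, Vine, Yew, Zin.
The greatest among these is Vine.

Vine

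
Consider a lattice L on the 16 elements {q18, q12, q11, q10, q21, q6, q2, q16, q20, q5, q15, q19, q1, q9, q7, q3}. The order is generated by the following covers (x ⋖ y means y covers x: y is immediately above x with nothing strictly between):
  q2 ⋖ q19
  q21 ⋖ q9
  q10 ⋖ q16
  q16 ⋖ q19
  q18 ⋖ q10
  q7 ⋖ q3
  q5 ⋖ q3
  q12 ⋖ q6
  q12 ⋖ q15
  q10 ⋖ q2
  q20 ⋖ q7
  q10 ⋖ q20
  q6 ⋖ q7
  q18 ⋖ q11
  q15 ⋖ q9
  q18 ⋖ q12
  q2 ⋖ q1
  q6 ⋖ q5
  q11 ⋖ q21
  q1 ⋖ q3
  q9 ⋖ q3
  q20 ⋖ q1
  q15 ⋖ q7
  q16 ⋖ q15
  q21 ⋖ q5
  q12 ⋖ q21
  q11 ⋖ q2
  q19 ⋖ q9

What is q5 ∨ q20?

q3

Common upper bounds of {q5, q20}: q3.
The least among these is q3.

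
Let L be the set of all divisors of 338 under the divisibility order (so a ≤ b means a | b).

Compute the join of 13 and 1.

In the divisibility order, the join is the least common multiple: lcm(13, 1) = 13.

13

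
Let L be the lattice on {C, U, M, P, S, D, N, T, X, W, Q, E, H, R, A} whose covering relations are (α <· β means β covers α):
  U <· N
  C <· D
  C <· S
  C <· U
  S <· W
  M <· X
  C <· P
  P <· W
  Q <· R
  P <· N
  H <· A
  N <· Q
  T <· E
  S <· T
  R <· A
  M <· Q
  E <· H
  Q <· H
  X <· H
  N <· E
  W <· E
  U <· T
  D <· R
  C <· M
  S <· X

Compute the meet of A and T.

Common lower bounds of {A, T}: C, S, T, U.
The greatest among these is T.

T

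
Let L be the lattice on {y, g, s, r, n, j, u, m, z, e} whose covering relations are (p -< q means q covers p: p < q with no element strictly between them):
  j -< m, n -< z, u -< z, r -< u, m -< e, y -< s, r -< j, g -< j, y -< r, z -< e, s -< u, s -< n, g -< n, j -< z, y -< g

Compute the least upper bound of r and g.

j

Common upper bounds of {r, g}: e, j, m, z.
The least among these is j.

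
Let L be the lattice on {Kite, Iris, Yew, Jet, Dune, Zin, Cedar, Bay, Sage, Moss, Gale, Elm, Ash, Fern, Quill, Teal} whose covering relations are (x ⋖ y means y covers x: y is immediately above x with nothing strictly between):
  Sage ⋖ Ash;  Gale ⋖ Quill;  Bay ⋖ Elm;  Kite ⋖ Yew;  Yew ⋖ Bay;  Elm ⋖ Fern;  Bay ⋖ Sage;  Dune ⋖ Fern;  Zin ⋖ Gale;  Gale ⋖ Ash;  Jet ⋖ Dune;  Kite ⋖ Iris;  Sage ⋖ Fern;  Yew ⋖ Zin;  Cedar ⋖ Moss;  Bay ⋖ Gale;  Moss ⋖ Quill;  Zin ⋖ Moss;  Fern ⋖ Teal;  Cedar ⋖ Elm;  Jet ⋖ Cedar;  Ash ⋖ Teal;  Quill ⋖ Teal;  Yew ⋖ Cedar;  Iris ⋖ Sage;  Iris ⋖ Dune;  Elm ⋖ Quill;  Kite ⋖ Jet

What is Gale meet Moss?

Common lower bounds of {Gale, Moss}: Kite, Yew, Zin.
The greatest among these is Zin.

Zin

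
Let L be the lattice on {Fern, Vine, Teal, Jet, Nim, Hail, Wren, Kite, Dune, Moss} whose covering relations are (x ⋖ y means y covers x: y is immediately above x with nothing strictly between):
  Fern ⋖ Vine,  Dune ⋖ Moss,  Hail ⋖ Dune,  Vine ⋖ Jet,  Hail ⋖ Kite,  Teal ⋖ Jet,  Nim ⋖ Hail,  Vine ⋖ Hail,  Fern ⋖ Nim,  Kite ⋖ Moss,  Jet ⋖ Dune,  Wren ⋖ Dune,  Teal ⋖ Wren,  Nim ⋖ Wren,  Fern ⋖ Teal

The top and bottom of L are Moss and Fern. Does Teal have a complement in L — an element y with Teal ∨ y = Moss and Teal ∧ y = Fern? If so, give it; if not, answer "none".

Need y with Teal ∨ y = Moss and Teal ∧ y = Fern.
Checking each element gives: Kite.

Kite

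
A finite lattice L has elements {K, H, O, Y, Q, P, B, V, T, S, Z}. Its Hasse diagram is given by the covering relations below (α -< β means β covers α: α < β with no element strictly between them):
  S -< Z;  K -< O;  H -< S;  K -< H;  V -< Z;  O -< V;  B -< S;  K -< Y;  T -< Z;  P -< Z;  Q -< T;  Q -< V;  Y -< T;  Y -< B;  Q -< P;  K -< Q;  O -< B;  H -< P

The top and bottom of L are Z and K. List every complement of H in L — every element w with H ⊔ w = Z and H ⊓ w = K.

T, V

Need w with H ∨ w = Z and H ∧ w = K.
Checking each element gives: T, V.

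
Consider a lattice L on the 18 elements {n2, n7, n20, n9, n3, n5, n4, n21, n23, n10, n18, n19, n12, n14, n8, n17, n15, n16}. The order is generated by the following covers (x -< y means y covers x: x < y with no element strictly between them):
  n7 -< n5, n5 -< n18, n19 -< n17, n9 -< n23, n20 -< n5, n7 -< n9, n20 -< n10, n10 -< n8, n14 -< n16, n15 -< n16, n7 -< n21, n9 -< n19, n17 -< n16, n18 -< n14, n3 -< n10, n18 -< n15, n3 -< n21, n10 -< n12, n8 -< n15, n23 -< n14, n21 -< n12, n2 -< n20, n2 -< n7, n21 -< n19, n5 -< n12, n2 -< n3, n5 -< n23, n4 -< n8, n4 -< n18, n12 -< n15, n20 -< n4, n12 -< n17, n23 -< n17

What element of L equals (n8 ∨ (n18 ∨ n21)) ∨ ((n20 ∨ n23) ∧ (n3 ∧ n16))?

n15

n18 ∨ n21 = n15
n8 ∨ n15 = n15
n20 ∨ n23 = n23
n3 ∧ n16 = n3
n23 ∧ n3 = n2
n15 ∨ n2 = n15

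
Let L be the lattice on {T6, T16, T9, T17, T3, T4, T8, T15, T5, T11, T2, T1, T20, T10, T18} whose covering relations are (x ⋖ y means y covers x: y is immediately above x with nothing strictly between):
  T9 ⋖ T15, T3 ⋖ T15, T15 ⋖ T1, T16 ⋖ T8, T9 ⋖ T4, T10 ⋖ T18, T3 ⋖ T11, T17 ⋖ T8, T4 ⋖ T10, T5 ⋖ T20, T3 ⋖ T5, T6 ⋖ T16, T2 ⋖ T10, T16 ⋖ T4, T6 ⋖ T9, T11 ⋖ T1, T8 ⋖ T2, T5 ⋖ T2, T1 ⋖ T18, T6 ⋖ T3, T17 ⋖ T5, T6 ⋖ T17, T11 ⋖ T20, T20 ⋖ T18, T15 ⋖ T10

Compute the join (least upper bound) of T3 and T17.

T5

Common upper bounds of {T3, T17}: T10, T18, T2, T20, T5.
The least among these is T5.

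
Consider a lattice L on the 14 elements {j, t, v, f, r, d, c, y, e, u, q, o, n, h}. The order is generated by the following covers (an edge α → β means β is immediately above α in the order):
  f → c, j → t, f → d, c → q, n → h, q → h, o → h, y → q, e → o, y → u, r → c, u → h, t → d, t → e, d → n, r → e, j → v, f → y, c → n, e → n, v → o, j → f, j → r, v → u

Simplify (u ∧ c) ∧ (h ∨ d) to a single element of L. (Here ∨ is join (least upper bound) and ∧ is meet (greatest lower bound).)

u ∧ c = f
h ∨ d = h
f ∧ h = f

f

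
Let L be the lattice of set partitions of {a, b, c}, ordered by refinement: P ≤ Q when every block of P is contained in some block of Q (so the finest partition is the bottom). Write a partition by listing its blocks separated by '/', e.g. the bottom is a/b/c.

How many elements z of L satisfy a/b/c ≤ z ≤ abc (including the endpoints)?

The interval [a/b/c, abc] = {a/b/c, a/bc, ab/c, abc, ac/b}, which has 5 elements.

5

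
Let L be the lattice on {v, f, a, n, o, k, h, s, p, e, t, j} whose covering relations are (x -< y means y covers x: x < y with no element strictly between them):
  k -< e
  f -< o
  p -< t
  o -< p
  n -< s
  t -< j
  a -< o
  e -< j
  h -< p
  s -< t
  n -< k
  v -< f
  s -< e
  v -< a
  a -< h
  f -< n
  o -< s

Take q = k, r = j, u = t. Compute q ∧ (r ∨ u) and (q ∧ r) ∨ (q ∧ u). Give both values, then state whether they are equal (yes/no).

k; k; yes

r ∨ u = j, so q ∧ (r ∨ u) = k ∧ j = k.
q ∧ r = k and q ∧ u = n, so (q ∧ r) ∨ (q ∧ u) = k ∨ n = k.
Equal: yes.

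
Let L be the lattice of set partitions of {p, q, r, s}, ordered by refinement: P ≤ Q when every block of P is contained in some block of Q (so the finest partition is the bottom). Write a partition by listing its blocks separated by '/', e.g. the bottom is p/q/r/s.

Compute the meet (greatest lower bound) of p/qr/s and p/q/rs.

Common lower bounds of {p/qr/s, p/q/rs}: p/q/r/s.
The greatest among these is p/q/r/s.

p/q/r/s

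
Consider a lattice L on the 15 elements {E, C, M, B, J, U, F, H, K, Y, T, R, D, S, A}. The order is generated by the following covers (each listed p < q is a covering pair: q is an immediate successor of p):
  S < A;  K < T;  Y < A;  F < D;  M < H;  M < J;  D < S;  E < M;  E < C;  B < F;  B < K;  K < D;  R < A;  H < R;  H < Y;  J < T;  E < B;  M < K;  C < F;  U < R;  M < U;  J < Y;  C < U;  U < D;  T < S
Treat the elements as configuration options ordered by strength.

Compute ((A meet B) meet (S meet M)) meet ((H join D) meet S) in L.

E

A ∧ B = B
S ∧ M = M
B ∧ M = E
H ∨ D = A
A ∧ S = S
E ∧ S = E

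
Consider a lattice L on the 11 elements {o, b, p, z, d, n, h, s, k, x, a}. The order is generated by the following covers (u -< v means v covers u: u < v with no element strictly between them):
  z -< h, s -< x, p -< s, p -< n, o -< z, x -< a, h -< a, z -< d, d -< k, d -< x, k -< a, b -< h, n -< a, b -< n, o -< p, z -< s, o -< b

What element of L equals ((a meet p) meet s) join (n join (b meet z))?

a ∧ p = p
p ∧ s = p
b ∧ z = o
n ∨ o = n
p ∨ n = n

n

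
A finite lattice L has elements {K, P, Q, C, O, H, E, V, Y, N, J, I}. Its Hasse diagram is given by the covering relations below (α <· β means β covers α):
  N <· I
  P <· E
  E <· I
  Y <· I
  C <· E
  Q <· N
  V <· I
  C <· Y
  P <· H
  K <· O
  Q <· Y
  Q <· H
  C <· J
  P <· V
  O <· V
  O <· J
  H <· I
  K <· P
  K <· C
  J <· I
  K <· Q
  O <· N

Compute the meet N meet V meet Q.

K

Common lower bounds of {N, V, Q}: K.
The greatest among these is K.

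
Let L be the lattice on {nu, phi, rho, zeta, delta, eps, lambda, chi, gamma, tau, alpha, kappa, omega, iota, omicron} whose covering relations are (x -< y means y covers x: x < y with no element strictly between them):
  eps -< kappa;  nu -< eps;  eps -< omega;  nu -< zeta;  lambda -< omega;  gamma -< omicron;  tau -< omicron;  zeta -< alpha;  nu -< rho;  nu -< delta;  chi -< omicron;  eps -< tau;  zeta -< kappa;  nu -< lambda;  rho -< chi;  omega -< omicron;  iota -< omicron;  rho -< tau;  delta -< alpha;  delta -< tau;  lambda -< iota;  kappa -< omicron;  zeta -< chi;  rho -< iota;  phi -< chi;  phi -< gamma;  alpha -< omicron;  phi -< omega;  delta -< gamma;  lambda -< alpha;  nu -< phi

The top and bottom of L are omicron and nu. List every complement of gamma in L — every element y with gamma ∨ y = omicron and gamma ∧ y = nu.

Need y with gamma ∨ y = omicron and gamma ∧ y = nu.
Checking each element gives: eps, iota, kappa, lambda, rho, zeta.

eps, iota, kappa, lambda, rho, zeta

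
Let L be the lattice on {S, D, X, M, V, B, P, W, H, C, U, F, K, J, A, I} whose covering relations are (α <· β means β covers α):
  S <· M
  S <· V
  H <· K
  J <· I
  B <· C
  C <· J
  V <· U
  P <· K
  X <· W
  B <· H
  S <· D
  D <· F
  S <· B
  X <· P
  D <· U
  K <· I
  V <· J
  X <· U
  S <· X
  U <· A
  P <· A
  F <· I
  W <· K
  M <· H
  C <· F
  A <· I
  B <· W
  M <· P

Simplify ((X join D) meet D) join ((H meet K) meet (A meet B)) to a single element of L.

X ∨ D = U
U ∧ D = D
H ∧ K = H
A ∧ B = S
H ∧ S = S
D ∨ S = D

D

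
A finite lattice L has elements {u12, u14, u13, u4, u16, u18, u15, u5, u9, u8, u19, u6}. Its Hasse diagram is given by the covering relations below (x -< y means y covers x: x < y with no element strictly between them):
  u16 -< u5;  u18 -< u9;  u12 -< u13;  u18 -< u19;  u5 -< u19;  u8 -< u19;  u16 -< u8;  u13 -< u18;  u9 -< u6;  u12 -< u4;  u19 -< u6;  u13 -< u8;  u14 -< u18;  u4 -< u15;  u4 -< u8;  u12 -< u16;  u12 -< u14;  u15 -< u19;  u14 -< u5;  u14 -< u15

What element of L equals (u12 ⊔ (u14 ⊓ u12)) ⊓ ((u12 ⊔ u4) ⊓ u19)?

u12

u14 ∧ u12 = u12
u12 ∨ u12 = u12
u12 ∨ u4 = u4
u4 ∧ u19 = u4
u12 ∧ u4 = u12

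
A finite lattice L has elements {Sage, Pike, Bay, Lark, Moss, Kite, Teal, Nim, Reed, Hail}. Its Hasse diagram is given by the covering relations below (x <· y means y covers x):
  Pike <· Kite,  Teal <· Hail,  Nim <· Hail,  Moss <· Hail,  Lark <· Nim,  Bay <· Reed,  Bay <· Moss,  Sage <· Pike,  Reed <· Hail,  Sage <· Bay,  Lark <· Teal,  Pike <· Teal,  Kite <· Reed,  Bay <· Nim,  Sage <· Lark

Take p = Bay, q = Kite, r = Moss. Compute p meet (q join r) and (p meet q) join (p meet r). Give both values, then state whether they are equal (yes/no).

q join r = Hail, so p meet (q join r) = Bay meet Hail = Bay.
p meet q = Sage and p meet r = Bay, so (p meet q) join (p meet r) = Sage join Bay = Bay.
Equal: yes.

Bay; Bay; yes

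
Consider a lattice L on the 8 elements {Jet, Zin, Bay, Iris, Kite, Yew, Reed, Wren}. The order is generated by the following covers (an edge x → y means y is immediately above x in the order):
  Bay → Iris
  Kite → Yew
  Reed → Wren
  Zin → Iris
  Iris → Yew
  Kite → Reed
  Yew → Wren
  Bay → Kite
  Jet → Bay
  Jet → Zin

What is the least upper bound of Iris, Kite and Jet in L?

Common upper bounds of {Iris, Kite, Jet}: Wren, Yew.
The least among these is Yew.

Yew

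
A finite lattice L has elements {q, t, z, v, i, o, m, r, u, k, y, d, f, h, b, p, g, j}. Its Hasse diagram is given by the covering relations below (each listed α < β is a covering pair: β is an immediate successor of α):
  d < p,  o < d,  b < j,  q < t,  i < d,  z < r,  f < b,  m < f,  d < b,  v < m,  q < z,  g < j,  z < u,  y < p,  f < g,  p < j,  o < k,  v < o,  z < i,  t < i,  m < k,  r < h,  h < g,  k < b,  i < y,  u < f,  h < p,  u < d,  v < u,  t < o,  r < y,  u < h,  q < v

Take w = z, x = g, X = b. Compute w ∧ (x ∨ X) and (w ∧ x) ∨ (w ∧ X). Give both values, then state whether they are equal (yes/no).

x ∨ X = j, so w ∧ (x ∨ X) = z ∧ j = z.
w ∧ x = z and w ∧ X = z, so (w ∧ x) ∨ (w ∧ X) = z ∨ z = z.
Equal: yes.

z; z; yes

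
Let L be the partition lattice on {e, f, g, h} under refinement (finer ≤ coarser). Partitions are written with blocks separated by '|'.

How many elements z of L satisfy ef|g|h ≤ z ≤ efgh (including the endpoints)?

5

The interval [ef|g|h, efgh] = {efgh, efg|h, efh|g, ef|gh, ef|g|h}, which has 5 elements.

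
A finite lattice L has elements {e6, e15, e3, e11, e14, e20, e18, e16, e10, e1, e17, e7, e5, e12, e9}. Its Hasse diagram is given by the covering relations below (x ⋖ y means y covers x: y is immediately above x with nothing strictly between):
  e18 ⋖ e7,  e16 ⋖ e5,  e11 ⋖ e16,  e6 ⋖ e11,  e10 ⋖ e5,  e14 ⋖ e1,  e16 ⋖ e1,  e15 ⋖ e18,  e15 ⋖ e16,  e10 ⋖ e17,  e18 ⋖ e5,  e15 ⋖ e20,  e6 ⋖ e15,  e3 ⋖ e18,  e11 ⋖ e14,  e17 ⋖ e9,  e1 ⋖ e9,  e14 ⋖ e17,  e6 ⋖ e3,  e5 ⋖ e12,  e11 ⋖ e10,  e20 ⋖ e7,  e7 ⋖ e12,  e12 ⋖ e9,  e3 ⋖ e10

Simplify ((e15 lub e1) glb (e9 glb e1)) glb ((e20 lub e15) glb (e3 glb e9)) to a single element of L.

e15 ∨ e1 = e1
e9 ∧ e1 = e1
e1 ∧ e1 = e1
e20 ∨ e15 = e20
e3 ∧ e9 = e3
e20 ∧ e3 = e6
e1 ∧ e6 = e6

e6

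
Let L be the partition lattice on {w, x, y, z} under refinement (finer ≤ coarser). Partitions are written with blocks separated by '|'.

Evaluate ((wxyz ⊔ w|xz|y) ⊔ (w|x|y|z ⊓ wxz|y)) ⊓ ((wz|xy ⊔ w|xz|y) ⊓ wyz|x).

wxyz ∨ w|xz|y = wxyz
w|x|y|z ∧ wxz|y = w|x|y|z
wxyz ∨ w|x|y|z = wxyz
wz|xy ∨ w|xz|y = wxyz
wxyz ∧ wyz|x = wyz|x
wxyz ∧ wyz|x = wyz|x

wyz|x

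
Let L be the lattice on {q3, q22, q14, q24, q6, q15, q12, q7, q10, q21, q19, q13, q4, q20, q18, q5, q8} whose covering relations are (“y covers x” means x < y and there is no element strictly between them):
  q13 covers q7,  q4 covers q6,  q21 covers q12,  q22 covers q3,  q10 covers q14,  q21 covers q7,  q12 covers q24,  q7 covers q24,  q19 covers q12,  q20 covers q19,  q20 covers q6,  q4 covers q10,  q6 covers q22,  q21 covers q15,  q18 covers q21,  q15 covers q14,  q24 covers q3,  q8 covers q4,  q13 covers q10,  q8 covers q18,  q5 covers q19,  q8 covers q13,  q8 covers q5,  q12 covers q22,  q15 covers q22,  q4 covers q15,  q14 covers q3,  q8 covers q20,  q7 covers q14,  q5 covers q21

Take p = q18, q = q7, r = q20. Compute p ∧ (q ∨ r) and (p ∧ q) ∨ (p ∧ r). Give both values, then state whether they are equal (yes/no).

q18; q21; no

q ∨ r = q8, so p ∧ (q ∨ r) = q18 ∧ q8 = q18.
p ∧ q = q7 and p ∧ r = q12, so (p ∧ q) ∨ (p ∧ r) = q7 ∨ q12 = q21.
Equal: no.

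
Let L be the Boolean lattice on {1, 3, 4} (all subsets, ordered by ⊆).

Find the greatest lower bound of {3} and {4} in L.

Under ⊆, meet is intersection: {3} ∩ {4} = ∅.

∅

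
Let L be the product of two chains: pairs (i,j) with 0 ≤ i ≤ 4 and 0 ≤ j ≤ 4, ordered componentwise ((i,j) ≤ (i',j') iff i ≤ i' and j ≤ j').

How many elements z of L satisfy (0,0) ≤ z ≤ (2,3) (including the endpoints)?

12

The interval [(0,0), (2,3)] = {(0,0), (0,1), (0,2), (0,3), (1,0), (1,1), (1,2), (1,3), (2,0), (2,1), (2,2), (2,3)}, which has 12 elements.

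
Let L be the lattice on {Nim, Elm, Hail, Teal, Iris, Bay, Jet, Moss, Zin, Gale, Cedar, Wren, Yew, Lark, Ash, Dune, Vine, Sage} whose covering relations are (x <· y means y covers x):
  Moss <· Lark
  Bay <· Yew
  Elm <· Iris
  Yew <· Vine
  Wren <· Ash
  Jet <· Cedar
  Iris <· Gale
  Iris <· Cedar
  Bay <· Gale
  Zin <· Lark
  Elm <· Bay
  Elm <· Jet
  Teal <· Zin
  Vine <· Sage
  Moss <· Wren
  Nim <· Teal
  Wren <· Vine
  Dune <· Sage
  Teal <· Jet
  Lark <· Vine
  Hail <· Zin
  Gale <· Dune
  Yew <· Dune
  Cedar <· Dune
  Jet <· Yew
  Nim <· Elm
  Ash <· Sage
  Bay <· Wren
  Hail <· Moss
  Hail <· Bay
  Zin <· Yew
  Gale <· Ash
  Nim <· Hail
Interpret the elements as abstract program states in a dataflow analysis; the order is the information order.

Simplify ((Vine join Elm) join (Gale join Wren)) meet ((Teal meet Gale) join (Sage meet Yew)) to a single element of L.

Yew

Vine ∨ Elm = Vine
Gale ∨ Wren = Ash
Vine ∨ Ash = Sage
Teal ∧ Gale = Nim
Sage ∧ Yew = Yew
Nim ∨ Yew = Yew
Sage ∧ Yew = Yew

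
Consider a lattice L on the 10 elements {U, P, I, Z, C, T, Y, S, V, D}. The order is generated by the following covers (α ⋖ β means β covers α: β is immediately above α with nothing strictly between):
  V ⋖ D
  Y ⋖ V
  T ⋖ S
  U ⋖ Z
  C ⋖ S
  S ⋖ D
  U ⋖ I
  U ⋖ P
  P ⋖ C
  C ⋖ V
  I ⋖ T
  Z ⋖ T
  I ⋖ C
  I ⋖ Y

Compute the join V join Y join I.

V

Common upper bounds of {V, Y, I}: D, V.
The least among these is V.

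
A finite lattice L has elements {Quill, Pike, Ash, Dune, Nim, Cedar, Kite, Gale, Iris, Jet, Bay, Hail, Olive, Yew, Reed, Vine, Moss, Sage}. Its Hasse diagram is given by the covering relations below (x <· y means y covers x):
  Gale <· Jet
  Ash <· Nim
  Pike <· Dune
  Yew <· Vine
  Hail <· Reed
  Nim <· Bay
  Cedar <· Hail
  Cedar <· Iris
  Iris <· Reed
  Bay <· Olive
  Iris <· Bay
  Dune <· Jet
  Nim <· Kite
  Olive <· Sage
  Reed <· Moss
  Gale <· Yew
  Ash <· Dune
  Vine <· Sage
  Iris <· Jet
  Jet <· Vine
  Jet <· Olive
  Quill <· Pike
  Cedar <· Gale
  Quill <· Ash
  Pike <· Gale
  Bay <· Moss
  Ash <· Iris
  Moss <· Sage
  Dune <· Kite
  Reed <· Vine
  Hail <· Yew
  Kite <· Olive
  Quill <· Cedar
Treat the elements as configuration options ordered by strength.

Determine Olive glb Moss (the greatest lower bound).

Common lower bounds of {Olive, Moss}: Ash, Bay, Cedar, Iris, Nim, Quill.
The greatest among these is Bay.

Bay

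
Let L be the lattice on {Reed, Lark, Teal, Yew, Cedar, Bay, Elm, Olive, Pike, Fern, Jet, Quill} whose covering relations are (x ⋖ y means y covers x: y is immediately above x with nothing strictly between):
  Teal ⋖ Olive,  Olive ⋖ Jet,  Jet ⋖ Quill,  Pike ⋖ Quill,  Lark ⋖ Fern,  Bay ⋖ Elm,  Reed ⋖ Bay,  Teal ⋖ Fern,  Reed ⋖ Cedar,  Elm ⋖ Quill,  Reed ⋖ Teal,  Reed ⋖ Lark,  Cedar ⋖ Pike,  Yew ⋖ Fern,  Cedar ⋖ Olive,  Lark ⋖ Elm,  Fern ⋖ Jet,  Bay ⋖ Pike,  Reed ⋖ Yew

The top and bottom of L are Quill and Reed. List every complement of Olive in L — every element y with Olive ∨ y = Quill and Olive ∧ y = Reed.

Need y with Olive ∨ y = Quill and Olive ∧ y = Reed.
Checking each element gives: Bay, Elm.

Bay, Elm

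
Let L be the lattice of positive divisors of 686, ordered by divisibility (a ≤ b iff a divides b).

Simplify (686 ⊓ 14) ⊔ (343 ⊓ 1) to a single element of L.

14

686 ∧ 14 = 14
343 ∧ 1 = 1
14 ∨ 1 = 14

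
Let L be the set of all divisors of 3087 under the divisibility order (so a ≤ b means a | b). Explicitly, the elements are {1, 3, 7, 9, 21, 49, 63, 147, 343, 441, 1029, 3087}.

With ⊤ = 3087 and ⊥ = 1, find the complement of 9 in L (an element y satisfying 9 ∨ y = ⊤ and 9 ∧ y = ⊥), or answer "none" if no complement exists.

Need y with 9 ∨ y = 3087 and 9 ∧ y = 1.
Checking each element gives: 343.

343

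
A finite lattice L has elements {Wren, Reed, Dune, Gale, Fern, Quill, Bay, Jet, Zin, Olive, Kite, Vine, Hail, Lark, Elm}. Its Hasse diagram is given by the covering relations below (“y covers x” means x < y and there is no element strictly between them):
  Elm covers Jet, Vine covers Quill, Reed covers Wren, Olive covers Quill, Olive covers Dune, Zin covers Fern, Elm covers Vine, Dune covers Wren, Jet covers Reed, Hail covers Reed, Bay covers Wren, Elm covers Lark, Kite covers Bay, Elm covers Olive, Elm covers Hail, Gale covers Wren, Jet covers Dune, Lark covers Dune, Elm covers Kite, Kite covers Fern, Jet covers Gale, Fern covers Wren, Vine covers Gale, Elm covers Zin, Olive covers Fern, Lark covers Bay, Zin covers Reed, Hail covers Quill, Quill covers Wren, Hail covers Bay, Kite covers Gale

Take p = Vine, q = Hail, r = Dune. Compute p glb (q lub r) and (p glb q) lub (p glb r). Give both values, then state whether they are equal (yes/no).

q lub r = Elm, so p glb (q lub r) = Vine glb Elm = Vine.
p glb q = Quill and p glb r = Wren, so (p glb q) lub (p glb r) = Quill lub Wren = Quill.
Equal: no.

Vine; Quill; no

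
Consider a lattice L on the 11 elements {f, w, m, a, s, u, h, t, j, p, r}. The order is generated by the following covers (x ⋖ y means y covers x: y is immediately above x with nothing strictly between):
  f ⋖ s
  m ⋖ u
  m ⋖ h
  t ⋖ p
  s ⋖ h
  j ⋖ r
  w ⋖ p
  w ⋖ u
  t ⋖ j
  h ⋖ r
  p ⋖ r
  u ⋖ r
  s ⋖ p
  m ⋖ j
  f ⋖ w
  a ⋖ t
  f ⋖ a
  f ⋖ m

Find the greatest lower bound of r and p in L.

p

Common lower bounds of {r, p}: a, f, p, s, t, w.
The greatest among these is p.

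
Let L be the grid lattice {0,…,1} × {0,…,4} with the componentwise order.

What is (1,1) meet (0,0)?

In a product of chains, the meet is componentwise min, giving (0,0).

(0,0)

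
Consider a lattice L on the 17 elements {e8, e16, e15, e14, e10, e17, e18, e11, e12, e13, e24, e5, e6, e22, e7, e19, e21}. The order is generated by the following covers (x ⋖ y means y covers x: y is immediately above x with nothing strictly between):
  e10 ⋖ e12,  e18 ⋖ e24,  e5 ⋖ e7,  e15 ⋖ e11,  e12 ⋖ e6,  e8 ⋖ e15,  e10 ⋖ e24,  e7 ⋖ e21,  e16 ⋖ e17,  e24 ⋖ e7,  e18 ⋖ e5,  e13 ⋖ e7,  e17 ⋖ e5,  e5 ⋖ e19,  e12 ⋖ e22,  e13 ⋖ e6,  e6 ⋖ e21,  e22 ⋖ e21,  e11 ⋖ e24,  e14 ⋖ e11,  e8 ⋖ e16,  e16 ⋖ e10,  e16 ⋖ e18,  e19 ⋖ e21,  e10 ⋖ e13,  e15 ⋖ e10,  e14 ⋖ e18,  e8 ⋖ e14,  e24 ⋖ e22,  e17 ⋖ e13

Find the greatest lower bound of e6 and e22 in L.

e12

Common lower bounds of {e6, e22}: e10, e12, e15, e16, e8.
The greatest among these is e12.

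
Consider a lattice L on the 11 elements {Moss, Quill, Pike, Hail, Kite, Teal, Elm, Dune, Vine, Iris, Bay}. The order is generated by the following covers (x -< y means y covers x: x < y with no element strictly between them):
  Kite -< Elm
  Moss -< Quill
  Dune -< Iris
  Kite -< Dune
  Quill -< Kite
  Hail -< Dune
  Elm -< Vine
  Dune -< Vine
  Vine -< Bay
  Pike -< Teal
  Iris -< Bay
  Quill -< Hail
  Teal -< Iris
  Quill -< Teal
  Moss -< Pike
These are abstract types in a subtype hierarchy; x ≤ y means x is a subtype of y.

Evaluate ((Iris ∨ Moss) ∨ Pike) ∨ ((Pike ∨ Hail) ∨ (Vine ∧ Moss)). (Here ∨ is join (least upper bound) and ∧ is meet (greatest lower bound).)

Iris ∨ Moss = Iris
Iris ∨ Pike = Iris
Pike ∨ Hail = Iris
Vine ∧ Moss = Moss
Iris ∨ Moss = Iris
Iris ∨ Iris = Iris

Iris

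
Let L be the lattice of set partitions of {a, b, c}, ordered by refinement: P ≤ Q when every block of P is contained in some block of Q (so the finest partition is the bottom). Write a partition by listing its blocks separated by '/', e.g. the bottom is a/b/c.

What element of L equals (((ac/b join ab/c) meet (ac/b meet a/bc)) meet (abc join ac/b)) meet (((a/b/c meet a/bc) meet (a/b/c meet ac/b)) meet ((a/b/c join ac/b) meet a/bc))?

ac/b ∨ ab/c = abc
ac/b ∧ a/bc = a/b/c
abc ∧ a/b/c = a/b/c
abc ∨ ac/b = abc
a/b/c ∧ abc = a/b/c
a/b/c ∧ a/bc = a/b/c
a/b/c ∧ ac/b = a/b/c
a/b/c ∧ a/b/c = a/b/c
a/b/c ∨ ac/b = ac/b
ac/b ∧ a/bc = a/b/c
a/b/c ∧ a/b/c = a/b/c
a/b/c ∧ a/b/c = a/b/c

a/b/c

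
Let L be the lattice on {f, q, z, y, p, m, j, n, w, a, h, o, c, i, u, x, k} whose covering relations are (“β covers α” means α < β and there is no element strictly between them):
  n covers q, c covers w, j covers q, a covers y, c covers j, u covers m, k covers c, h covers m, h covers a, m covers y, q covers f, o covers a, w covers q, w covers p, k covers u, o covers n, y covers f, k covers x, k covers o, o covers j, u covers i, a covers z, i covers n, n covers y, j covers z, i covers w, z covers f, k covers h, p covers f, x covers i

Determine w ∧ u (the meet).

Common lower bounds of {w, u}: f, p, q, w.
The greatest among these is w.

w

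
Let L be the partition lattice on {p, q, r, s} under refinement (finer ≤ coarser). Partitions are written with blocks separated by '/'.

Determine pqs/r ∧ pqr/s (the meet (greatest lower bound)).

The meet (common refinement) of pqs/r and pqr/s intersects blocks pairwise, giving pq/r/s.

pq/r/s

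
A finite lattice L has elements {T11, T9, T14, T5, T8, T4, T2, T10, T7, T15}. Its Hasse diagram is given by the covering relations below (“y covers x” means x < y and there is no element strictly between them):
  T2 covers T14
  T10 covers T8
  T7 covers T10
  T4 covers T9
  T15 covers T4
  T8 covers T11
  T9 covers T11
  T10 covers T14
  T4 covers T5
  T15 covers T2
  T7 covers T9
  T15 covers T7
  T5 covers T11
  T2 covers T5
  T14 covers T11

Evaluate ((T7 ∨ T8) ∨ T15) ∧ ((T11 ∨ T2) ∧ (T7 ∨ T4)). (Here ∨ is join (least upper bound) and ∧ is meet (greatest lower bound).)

T2

T7 ∨ T8 = T7
T7 ∨ T15 = T15
T11 ∨ T2 = T2
T7 ∨ T4 = T15
T2 ∧ T15 = T2
T15 ∧ T2 = T2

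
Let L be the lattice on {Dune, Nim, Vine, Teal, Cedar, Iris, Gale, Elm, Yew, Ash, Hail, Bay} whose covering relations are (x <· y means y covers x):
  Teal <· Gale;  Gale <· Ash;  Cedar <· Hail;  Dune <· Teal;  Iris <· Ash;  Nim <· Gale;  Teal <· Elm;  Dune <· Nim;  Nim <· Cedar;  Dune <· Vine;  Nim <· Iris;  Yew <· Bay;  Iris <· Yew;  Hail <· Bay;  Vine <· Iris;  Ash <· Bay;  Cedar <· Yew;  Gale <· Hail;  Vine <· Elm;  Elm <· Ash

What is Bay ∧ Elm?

Common lower bounds of {Bay, Elm}: Dune, Elm, Teal, Vine.
The greatest among these is Elm.

Elm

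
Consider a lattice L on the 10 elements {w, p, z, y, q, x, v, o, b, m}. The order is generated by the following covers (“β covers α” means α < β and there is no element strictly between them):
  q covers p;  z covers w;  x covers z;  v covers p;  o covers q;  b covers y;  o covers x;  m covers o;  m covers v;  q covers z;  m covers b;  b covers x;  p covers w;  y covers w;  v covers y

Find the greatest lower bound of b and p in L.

Common lower bounds of {b, p}: w.
The greatest among these is w.

w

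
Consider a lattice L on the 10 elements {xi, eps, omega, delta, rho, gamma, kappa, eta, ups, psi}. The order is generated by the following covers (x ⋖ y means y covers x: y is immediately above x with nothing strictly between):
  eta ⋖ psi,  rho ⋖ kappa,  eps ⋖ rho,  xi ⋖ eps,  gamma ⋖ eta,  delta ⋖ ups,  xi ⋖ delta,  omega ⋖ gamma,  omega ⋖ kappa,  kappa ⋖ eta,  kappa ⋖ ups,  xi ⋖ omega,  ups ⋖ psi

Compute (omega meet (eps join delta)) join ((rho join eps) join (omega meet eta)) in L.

eps ∨ delta = ups
omega ∧ ups = omega
rho ∨ eps = rho
omega ∧ eta = omega
rho ∨ omega = kappa
omega ∨ kappa = kappa

kappa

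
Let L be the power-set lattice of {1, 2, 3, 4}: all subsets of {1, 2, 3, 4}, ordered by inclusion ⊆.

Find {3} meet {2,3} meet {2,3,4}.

{3}

Under ⊆, meet is intersection: {3} ∩ {2,3} ∩ {2,3,4} = {3}.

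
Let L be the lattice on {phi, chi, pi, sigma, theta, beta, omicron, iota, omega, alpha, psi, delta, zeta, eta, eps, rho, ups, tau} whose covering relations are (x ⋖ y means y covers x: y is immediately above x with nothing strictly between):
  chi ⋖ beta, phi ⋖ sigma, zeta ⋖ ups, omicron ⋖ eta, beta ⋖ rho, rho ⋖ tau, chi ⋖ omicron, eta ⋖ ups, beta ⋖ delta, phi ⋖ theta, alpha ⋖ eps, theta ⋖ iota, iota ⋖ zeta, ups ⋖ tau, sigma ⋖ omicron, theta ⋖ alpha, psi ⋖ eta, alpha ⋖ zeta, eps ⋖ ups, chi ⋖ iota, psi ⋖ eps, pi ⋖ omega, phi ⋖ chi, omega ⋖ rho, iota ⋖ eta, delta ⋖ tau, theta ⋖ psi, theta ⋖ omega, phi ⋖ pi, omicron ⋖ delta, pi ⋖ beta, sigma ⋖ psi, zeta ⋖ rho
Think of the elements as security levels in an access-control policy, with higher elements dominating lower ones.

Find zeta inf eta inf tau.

Common lower bounds of {zeta, eta, tau}: chi, iota, phi, theta.
The greatest among these is iota.

iota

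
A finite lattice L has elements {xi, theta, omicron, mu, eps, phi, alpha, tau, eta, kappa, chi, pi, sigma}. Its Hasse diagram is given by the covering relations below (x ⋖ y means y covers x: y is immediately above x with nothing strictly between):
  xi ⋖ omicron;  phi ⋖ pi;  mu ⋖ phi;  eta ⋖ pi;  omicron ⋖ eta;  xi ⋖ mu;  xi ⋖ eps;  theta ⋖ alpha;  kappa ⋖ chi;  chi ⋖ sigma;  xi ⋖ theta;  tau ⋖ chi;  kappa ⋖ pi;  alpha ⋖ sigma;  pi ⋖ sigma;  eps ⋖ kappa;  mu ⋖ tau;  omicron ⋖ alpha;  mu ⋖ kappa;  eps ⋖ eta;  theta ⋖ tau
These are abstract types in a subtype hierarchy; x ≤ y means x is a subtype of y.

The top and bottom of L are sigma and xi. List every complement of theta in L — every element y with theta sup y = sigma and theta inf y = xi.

eta, phi, pi

Need y with theta ∨ y = sigma and theta ∧ y = xi.
Checking each element gives: eta, phi, pi.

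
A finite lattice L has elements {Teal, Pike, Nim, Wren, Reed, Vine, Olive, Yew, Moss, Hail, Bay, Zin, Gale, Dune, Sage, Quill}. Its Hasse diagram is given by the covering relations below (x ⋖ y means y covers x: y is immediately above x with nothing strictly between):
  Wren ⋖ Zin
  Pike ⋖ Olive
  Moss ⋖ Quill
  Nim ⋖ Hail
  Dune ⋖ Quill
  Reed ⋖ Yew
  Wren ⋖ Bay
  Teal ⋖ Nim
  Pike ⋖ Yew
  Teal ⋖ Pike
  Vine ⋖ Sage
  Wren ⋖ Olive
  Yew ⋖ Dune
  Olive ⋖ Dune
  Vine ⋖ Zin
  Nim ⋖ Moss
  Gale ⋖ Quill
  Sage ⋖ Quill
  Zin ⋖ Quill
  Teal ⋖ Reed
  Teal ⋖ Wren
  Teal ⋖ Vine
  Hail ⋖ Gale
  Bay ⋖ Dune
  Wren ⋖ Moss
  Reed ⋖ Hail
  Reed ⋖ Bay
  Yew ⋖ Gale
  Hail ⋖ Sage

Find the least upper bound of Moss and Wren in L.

Common upper bounds of {Moss, Wren}: Moss, Quill.
The least among these is Moss.

Moss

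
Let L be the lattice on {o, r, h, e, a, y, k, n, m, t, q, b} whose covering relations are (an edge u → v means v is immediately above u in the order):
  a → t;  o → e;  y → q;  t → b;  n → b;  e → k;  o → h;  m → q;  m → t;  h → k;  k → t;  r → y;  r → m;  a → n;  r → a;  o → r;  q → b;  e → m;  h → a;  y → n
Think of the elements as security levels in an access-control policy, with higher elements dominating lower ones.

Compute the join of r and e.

m

Common upper bounds of {r, e}: b, m, q, t.
The least among these is m.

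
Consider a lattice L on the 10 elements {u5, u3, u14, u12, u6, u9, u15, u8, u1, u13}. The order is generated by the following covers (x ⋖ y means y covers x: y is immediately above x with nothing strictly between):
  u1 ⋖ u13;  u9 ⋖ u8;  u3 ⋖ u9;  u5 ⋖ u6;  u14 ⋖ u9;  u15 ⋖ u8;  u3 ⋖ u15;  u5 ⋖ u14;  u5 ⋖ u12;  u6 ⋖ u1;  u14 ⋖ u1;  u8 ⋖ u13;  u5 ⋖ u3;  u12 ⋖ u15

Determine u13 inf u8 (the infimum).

u8

Common lower bounds of {u13, u8}: u12, u14, u15, u3, u5, u8, u9.
The greatest among these is u8.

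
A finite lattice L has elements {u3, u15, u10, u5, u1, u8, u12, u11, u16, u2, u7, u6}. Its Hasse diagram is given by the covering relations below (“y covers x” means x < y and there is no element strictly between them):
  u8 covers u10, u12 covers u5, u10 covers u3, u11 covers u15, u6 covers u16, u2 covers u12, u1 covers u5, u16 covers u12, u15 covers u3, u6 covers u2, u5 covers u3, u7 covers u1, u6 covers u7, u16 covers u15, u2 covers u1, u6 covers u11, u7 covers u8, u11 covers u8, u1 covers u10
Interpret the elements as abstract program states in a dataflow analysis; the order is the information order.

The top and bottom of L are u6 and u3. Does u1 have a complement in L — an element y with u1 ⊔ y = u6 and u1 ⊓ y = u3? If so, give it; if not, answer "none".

Need y with u1 ∨ y = u6 and u1 ∧ y = u3.
Checking each element gives: u15.

u15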